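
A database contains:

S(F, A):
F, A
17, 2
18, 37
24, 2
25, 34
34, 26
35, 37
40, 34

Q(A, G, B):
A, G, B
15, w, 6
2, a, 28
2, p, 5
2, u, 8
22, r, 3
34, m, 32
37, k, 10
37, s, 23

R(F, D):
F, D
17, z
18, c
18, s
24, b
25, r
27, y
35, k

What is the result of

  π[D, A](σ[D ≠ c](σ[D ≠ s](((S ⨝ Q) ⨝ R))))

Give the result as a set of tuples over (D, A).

{(b, 2), (k, 37), (r, 34), (z, 2)}

Natural join on A: {(17, 2, a, 28), (17, 2, p, 5), (17, 2, u, 8), (18, 37, k, 10), (18, 37, s, 23), (24, 2, a, 28), (24, 2, p, 5), (24, 2, u, 8), (25, 34, m, 32), (35, 37, k, 10), (35, 37, s, 23), (40, 34, m, 32)}
Natural join on F: {(17, 2, a, 28, z), (17, 2, p, 5, z), (17, 2, u, 8, z), (18, 37, k, 10, c), (18, 37, k, 10, s), (18, 37, s, 23, c), (18, 37, s, 23, s), (24, 2, a, 28, b), (24, 2, p, 5, b), (24, 2, u, 8, b), (25, 34, m, 32, r), (35, 37, k, 10, k), (35, 37, s, 23, k)}
Selection D ≠ s: {(17, 2, a, 28, z), (17, 2, p, 5, z), (17, 2, u, 8, z), (18, 37, k, 10, c), (18, 37, s, 23, c), (24, 2, a, 28, b), (24, 2, p, 5, b), (24, 2, u, 8, b), (25, 34, m, 32, r), (35, 37, k, 10, k), (35, 37, s, 23, k)}
Selection D ≠ c: {(17, 2, a, 28, z), (17, 2, p, 5, z), (17, 2, u, 8, z), (24, 2, a, 28, b), (24, 2, p, 5, b), (24, 2, u, 8, b), (25, 34, m, 32, r), (35, 37, k, 10, k), (35, 37, s, 23, k)}
π_{D, A} gives {(b, 2), (k, 37), (r, 34), (z, 2)} (5 duplicate(s) eliminated).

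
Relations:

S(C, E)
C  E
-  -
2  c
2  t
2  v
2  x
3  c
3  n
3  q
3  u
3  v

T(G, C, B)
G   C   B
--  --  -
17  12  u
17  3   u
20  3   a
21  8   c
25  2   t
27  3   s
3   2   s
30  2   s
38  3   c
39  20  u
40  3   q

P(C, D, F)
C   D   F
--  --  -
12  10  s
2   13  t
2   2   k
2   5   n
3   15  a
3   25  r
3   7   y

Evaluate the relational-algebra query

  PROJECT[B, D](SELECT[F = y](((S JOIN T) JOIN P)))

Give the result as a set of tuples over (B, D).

Natural join on C: {(2, c, 25, t), (2, c, 3, s), (2, c, 30, s), (2, t, 25, t), (2, t, 3, s), (2, t, 30, s), (2, v, 25, t), (2, v, 3, s), (2, v, 30, s), (2, x, 25, t), (2, x, 3, s), (2, x, 30, s), (3, c, 17, u), (3, c, 20, a), (3, c, 27, s), (3, c, 38, c), (3, c, 40, q), (3, n, 17, u), (3, n, 20, a), (3, n, 27, s), (3, n, 38, c), (3, n, 40, q), (3, q, 17, u), (3, q, 20, a), (3, q, 27, s), (3, q, 38, c), (3, q, 40, q), (3, u, 17, u), (3, u, 20, a), (3, u, 27, s), (3, u, 38, c), (3, u, 40, q), (3, v, 17, u), (3, v, 20, a), (3, v, 27, s), (3, v, 38, c), (3, v, 40, q)}
Natural join on C: {(2, c, 25, t, 13, t), (2, c, 25, t, 2, k), (2, c, 25, t, 5, n), (2, c, 3, s, 13, t), (2, c, 3, s, 2, k), (2, c, 3, s, 5, n), (2, c, 30, s, 13, t), (2, c, 30, s, 2, k), (2, c, 30, s, 5, n), (2, t, 25, t, 13, t), (2, t, 25, t, 2, k), (2, t, 25, t, 5, n), (2, t, 3, s, 13, t), (2, t, 3, s, 2, k), (2, t, 3, s, 5, n), (2, t, 30, s, 13, t), (2, t, 30, s, 2, k), (2, t, 30, s, 5, n), (2, v, 25, t, 13, t), (2, v, 25, t, 2, k), (2, v, 25, t, 5, n), (2, v, 3, s, 13, t), (2, v, 3, s, 2, k), (2, v, 3, s, 5, n), (2, v, 30, s, 13, t), (2, v, 30, s, 2, k), (2, v, 30, s, 5, n), (2, x, 25, t, 13, t), (2, x, 25, t, 2, k), (2, x, 25, t, 5, n), (2, x, 3, s, 13, t), (2, x, 3, s, 2, k), (2, x, 3, s, 5, n), (2, x, 30, s, 13, t), (2, x, 30, s, 2, k), (2, x, 30, s, 5, n), (3, c, 17, u, 15, a), (3, c, 17, u, 25, r), (3, c, 17, u, 7, y), (3, c, 20, a, 15, a), (3, c, 20, a, 25, r), (3, c, 20, a, 7, y), (3, c, 27, s, 15, a), (3, c, 27, s, 25, r), (3, c, 27, s, 7, y), (3, c, 38, c, 15, a), (3, c, 38, c, 25, r), (3, c, 38, c, 7, y), (3, c, 40, q, 15, a), (3, c, 40, q, 25, r), (3, c, 40, q, 7, y), (3, n, 17, u, 15, a), (3, n, 17, u, 25, r), (3, n, 17, u, 7, y), (3, n, 20, a, 15, a), (3, n, 20, a, 25, r), (3, n, 20, a, 7, y), (3, n, 27, s, 15, a), (3, n, 27, s, 25, r), (3, n, 27, s, 7, y), (3, n, 38, c, 15, a), (3, n, 38, c, 25, r), (3, n, 38, c, 7, y), (3, n, 40, q, 15, a), (3, n, 40, q, 25, r), (3, n, 40, q, 7, y), (3, q, 17, u, 15, a), (3, q, 17, u, 25, r), (3, q, 17, u, 7, y), (3, q, 20, a, 15, a), (3, q, 20, a, 25, r), (3, q, 20, a, 7, y), (3, q, 27, s, 15, a), (3, q, 27, s, 25, r), (3, q, 27, s, 7, y), (3, q, 38, c, 15, a), (3, q, 38, c, 25, r), (3, q, 38, c, 7, y), (3, q, 40, q, 15, a), (3, q, 40, q, 25, r), (3, q, 40, q, 7, y), (3, u, 17, u, 15, a), (3, u, 17, u, 25, r), (3, u, 17, u, 7, y), (3, u, 20, a, 15, a), (3, u, 20, a, 25, r), (3, u, 20, a, 7, y), (3, u, 27, s, 15, a), (3, u, 27, s, 25, r), (3, u, 27, s, 7, y), (3, u, 38, c, 15, a), (3, u, 38, c, 25, r), (3, u, 38, c, 7, y), (3, u, 40, q, 15, a), (3, u, 40, q, 25, r), (3, u, 40, q, 7, y), (3, v, 17, u, 15, a), (3, v, 17, u, 25, r), (3, v, 17, u, 7, y), (3, v, 20, a, 15, a), (3, v, 20, a, 25, r), (3, v, 20, a, 7, y), (3, v, 27, s, 15, a), (3, v, 27, s, 25, r), (3, v, 27, s, 7, y), (3, v, 38, c, 15, a), (3, v, 38, c, 25, r), (3, v, 38, c, 7, y), (3, v, 40, q, 15, a), (3, v, 40, q, 25, r), (3, v, 40, q, 7, y)}
Selection F = y: {(3, c, 17, u, 7, y), (3, c, 20, a, 7, y), (3, c, 27, s, 7, y), (3, c, 38, c, 7, y), (3, c, 40, q, 7, y), (3, n, 17, u, 7, y), (3, n, 20, a, 7, y), (3, n, 27, s, 7, y), (3, n, 38, c, 7, y), (3, n, 40, q, 7, y), (3, q, 17, u, 7, y), (3, q, 20, a, 7, y), (3, q, 27, s, 7, y), (3, q, 38, c, 7, y), (3, q, 40, q, 7, y), (3, u, 17, u, 7, y), (3, u, 20, a, 7, y), (3, u, 27, s, 7, y), (3, u, 38, c, 7, y), (3, u, 40, q, 7, y), (3, v, 17, u, 7, y), (3, v, 20, a, 7, y), (3, v, 27, s, 7, y), (3, v, 38, c, 7, y), (3, v, 40, q, 7, y)}
π_{B, D} gives {(a, 7), (c, 7), (q, 7), (s, 7), (u, 7)} (20 duplicate(s) eliminated).

{(a, 7), (c, 7), (q, 7), (s, 7), (u, 7)}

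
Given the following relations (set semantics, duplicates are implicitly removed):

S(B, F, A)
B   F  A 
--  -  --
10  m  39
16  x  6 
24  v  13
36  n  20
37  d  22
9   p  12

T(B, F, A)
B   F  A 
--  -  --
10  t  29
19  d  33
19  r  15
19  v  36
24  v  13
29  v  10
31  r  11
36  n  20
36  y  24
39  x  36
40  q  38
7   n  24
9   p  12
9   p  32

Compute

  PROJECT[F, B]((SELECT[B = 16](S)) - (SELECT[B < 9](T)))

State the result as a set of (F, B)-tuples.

{(x, 16)}

σ[B = 16]: keep tuples satisfying B = 16 → {(16, x, 6)}
σ[B < 9]: keep tuples satisfying B < 9 → {(7, n, 24)}
Difference: {(16, x, 6)} with {(7, n, 24)} → {(16, x, 6)}
π[F, B]: project onto (F, B) → {(x, 16)}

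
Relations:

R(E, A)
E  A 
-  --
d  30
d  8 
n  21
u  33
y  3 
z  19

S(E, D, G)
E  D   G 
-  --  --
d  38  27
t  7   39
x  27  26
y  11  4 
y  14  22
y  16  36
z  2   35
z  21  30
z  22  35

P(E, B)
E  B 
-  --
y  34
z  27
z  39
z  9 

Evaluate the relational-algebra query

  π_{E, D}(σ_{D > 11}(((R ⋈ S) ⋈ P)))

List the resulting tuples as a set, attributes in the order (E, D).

Natural join on E: {(d, 30, 38, 27), (d, 8, 38, 27), (y, 3, 11, 4), (y, 3, 14, 22), (y, 3, 16, 36), (z, 19, 2, 35), (z, 19, 21, 30), (z, 19, 22, 35)}
Natural join on E: {(y, 3, 11, 4, 34), (y, 3, 14, 22, 34), (y, 3, 16, 36, 34), (z, 19, 2, 35, 27), (z, 19, 2, 35, 39), (z, 19, 2, 35, 9), (z, 19, 21, 30, 27), (z, 19, 21, 30, 39), (z, 19, 21, 30, 9), (z, 19, 22, 35, 27), (z, 19, 22, 35, 39), (z, 19, 22, 35, 9)}
Selection D > 11: {(y, 3, 14, 22, 34), (y, 3, 16, 36, 34), (z, 19, 21, 30, 27), (z, 19, 21, 30, 39), (z, 19, 21, 30, 9), (z, 19, 22, 35, 27), (z, 19, 22, 35, 39), (z, 19, 22, 35, 9)}
Projecting to E, D (4 duplicate(s) eliminated): {(y, 14), (y, 16), (z, 21), (z, 22)}

{(y, 14), (y, 16), (z, 21), (z, 22)}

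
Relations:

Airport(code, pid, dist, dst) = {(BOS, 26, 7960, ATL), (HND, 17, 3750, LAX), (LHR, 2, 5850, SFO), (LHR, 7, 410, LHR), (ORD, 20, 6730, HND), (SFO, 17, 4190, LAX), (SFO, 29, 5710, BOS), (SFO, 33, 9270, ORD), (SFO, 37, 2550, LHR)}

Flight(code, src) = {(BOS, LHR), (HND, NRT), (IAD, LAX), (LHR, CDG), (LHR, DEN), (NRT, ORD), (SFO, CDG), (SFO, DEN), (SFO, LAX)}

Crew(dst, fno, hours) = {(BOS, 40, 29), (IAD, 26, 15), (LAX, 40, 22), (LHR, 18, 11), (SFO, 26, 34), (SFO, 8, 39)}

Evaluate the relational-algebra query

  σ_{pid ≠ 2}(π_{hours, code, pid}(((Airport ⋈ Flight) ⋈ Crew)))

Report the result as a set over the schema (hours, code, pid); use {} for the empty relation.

Joining Airport and Flight on code yields {(BOS, 26, 7960, ATL, LHR), (HND, 17, 3750, LAX, NRT), (LHR, 2, 5850, SFO, CDG), (LHR, 2, 5850, SFO, DEN), (LHR, 7, 410, LHR, CDG), (LHR, 7, 410, LHR, DEN), (SFO, 17, 4190, LAX, CDG), (SFO, 17, 4190, LAX, DEN), (SFO, 17, 4190, LAX, LAX), (SFO, 29, 5710, BOS, CDG), (SFO, 29, 5710, BOS, DEN), (SFO, 29, 5710, BOS, LAX), (SFO, 33, 9270, ORD, CDG), (SFO, 33, 9270, ORD, DEN), (SFO, 33, 9270, ORD, LAX), (SFO, 37, 2550, LHR, CDG), (SFO, 37, 2550, LHR, DEN), (SFO, 37, 2550, LHR, LAX)}.
Joining (Airport ⋈ Flight) and Crew on dst yields {(HND, 17, 3750, LAX, NRT, 40, 22), (LHR, 2, 5850, SFO, CDG, 26, 34), (LHR, 2, 5850, SFO, CDG, 8, 39), (LHR, 2, 5850, SFO, DEN, 26, 34), (LHR, 2, 5850, SFO, DEN, 8, 39), (LHR, 7, 410, LHR, CDG, 18, 11), (LHR, 7, 410, LHR, DEN, 18, 11), (SFO, 17, 4190, LAX, CDG, 40, 22), (SFO, 17, 4190, LAX, DEN, 40, 22), (SFO, 17, 4190, LAX, LAX, 40, 22), (SFO, 29, 5710, BOS, CDG, 40, 29), (SFO, 29, 5710, BOS, DEN, 40, 29), (SFO, 29, 5710, BOS, LAX, 40, 29), (SFO, 37, 2550, LHR, CDG, 18, 11), (SFO, 37, 2550, LHR, DEN, 18, 11), (SFO, 37, 2550, LHR, LAX, 18, 11)}.
π_{hours, code, pid} gives {(11, LHR, 7), (11, SFO, 37), (22, HND, 17), (22, SFO, 17), (29, SFO, 29), (34, LHR, 2), (39, LHR, 2)} (9 duplicate(s) eliminated).
Filtering on pid ≠ 2 leaves {(11, LHR, 7), (11, SFO, 37), (22, HND, 17), (22, SFO, 17), (29, SFO, 29)}.

{(11, LHR, 7), (11, SFO, 37), (22, HND, 17), (22, SFO, 17), (29, SFO, 29)}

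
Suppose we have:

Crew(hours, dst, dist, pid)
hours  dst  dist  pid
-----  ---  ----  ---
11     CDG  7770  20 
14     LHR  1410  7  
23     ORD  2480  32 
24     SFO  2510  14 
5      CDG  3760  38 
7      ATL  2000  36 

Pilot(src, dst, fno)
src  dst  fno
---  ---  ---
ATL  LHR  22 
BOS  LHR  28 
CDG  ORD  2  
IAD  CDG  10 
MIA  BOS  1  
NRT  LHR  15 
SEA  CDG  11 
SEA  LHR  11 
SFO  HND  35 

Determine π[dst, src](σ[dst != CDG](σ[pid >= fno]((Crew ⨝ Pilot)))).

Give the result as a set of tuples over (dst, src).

{(ORD, CDG)}

Joining Crew and Pilot on dst yields {(11, CDG, 7770, 20, IAD, 10), (11, CDG, 7770, 20, SEA, 11), (14, LHR, 1410, 7, ATL, 22), (14, LHR, 1410, 7, BOS, 28), (14, LHR, 1410, 7, NRT, 15), (14, LHR, 1410, 7, SEA, 11), (23, ORD, 2480, 32, CDG, 2), (5, CDG, 3760, 38, IAD, 10), (5, CDG, 3760, 38, SEA, 11)}.
σ[pid >= fno]: keep tuples satisfying pid >= fno → {(11, CDG, 7770, 20, IAD, 10), (11, CDG, 7770, 20, SEA, 11), (23, ORD, 2480, 32, CDG, 2), (5, CDG, 3760, 38, IAD, 10), (5, CDG, 3760, 38, SEA, 11)}
σ[dst != CDG]: keep tuples satisfying dst != CDG → {(23, ORD, 2480, 32, CDG, 2)}
Keep only column(s) dst, src: {(ORD, CDG)}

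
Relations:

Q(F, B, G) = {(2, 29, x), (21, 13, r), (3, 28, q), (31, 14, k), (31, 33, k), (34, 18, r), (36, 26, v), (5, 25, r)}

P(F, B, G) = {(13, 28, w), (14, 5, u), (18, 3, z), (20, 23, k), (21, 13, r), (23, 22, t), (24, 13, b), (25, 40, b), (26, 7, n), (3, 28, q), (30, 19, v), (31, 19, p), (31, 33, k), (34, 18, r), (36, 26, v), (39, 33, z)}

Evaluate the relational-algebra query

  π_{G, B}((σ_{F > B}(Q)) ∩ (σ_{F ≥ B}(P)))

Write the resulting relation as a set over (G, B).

σ[F > B]: keep tuples satisfying F > B → {(21, 13, r), (31, 14, k), (34, 18, r), (36, 26, v)}
σ[F ≥ B]: keep tuples satisfying F ≥ B → {(14, 5, u), (18, 3, z), (21, 13, r), (23, 22, t), (24, 13, b), (26, 7, n), (30, 19, v), (31, 19, p), (34, 18, r), (36, 26, v), (39, 33, z)}
Intersection: {(21, 13, r), (31, 14, k), (34, 18, r), (36, 26, v)} with {(14, 5, u), (18, 3, z), (21, 13, r), (23, 22, t), (24, 13, b), (26, 7, n), (30, 19, v), (31, 19, p), (34, 18, r), (36, 26, v), (39, 33, z)} → {(21, 13, r), (34, 18, r), (36, 26, v)}
Keep only column(s) G, B: {(r, 13), (r, 18), (v, 26)}

{(r, 13), (r, 18), (v, 26)}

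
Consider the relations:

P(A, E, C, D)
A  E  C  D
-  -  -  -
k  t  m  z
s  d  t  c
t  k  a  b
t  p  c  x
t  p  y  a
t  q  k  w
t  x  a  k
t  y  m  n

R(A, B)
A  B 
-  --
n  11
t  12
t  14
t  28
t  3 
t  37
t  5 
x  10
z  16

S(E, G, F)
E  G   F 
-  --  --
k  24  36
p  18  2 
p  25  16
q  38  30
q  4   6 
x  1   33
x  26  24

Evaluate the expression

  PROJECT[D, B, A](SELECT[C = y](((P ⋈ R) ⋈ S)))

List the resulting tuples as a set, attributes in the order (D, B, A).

P ⋈ R (natural join on A): {(t, k, a, b, 12), (t, k, a, b, 14), (t, k, a, b, 28), (t, k, a, b, 3), (t, k, a, b, 37), (t, k, a, b, 5), (t, p, c, x, 12), (t, p, c, x, 14), (t, p, c, x, 28), (t, p, c, x, 3), (t, p, c, x, 37), (t, p, c, x, 5), (t, p, y, a, 12), (t, p, y, a, 14), (t, p, y, a, 28), (t, p, y, a, 3), (t, p, y, a, 37), (t, p, y, a, 5), (t, q, k, w, 12), (t, q, k, w, 14), (t, q, k, w, 28), (t, q, k, w, 3), (t, q, k, w, 37), (t, q, k, w, 5), (t, x, a, k, 12), (t, x, a, k, 14), (t, x, a, k, 28), (t, x, a, k, 3), (t, x, a, k, 37), (t, x, a, k, 5), (t, y, m, n, 12), (t, y, m, n, 14), (t, y, m, n, 28), (t, y, m, n, 3), (t, y, m, n, 37), (t, y, m, n, 5)}
(P ⋈ R) ⋈ S (natural join on E): {(t, k, a, b, 12, 24, 36), (t, k, a, b, 14, 24, 36), (t, k, a, b, 28, 24, 36), (t, k, a, b, 3, 24, 36), (t, k, a, b, 37, 24, 36), (t, k, a, b, 5, 24, 36), (t, p, c, x, 12, 18, 2), (t, p, c, x, 12, 25, 16), (t, p, c, x, 14, 18, 2), (t, p, c, x, 14, 25, 16), (t, p, c, x, 28, 18, 2), (t, p, c, x, 28, 25, 16), (t, p, c, x, 3, 18, 2), (t, p, c, x, 3, 25, 16), (t, p, c, x, 37, 18, 2), (t, p, c, x, 37, 25, 16), (t, p, c, x, 5, 18, 2), (t, p, c, x, 5, 25, 16), (t, p, y, a, 12, 18, 2), (t, p, y, a, 12, 25, 16), (t, p, y, a, 14, 18, 2), (t, p, y, a, 14, 25, 16), (t, p, y, a, 28, 18, 2), (t, p, y, a, 28, 25, 16), (t, p, y, a, 3, 18, 2), (t, p, y, a, 3, 25, 16), (t, p, y, a, 37, 18, 2), (t, p, y, a, 37, 25, 16), (t, p, y, a, 5, 18, 2), (t, p, y, a, 5, 25, 16), (t, q, k, w, 12, 38, 30), (t, q, k, w, 12, 4, 6), (t, q, k, w, 14, 38, 30), (t, q, k, w, 14, 4, 6), (t, q, k, w, 28, 38, 30), (t, q, k, w, 28, 4, 6), (t, q, k, w, 3, 38, 30), (t, q, k, w, 3, 4, 6), (t, q, k, w, 37, 38, 30), (t, q, k, w, 37, 4, 6), (t, q, k, w, 5, 38, 30), (t, q, k, w, 5, 4, 6), (t, x, a, k, 12, 1, 33), (t, x, a, k, 12, 26, 24), (t, x, a, k, 14, 1, 33), (t, x, a, k, 14, 26, 24), (t, x, a, k, 28, 1, 33), (t, x, a, k, 28, 26, 24), (t, x, a, k, 3, 1, 33), (t, x, a, k, 3, 26, 24), (t, x, a, k, 37, 1, 33), (t, x, a, k, 37, 26, 24), (t, x, a, k, 5, 1, 33), (t, x, a, k, 5, 26, 24)}
Filtering on C = y leaves {(t, p, y, a, 12, 18, 2), (t, p, y, a, 12, 25, 16), (t, p, y, a, 14, 18, 2), (t, p, y, a, 14, 25, 16), (t, p, y, a, 28, 18, 2), (t, p, y, a, 28, 25, 16), (t, p, y, a, 3, 18, 2), (t, p, y, a, 3, 25, 16), (t, p, y, a, 37, 18, 2), (t, p, y, a, 37, 25, 16), (t, p, y, a, 5, 18, 2), (t, p, y, a, 5, 25, 16)}.
π[D, B, A]: project onto (D, B, A) (6 duplicate(s) eliminated) → {(a, 12, t), (a, 14, t), (a, 28, t), (a, 3, t), (a, 37, t), (a, 5, t)}

{(a, 12, t), (a, 14, t), (a, 28, t), (a, 3, t), (a, 37, t), (a, 5, t)}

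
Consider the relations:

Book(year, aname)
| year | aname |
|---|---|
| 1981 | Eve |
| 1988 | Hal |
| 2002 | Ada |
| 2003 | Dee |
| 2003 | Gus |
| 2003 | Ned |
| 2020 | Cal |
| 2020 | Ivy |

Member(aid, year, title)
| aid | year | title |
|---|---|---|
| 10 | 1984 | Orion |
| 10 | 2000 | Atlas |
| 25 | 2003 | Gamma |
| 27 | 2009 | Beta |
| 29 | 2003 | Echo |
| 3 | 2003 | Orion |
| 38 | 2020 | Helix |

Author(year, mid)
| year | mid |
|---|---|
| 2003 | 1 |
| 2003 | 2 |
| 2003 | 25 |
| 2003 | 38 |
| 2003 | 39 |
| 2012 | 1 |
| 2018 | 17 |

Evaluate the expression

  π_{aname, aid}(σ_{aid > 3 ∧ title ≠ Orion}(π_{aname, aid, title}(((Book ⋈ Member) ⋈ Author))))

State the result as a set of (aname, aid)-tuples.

Joining Book and Member on year yields {(2003, Dee, 25, Gamma), (2003, Dee, 29, Echo), (2003, Dee, 3, Orion), (2003, Gus, 25, Gamma), (2003, Gus, 29, Echo), (2003, Gus, 3, Orion), (2003, Ned, 25, Gamma), (2003, Ned, 29, Echo), (2003, Ned, 3, Orion), (2020, Cal, 38, Helix), (2020, Ivy, 38, Helix)}.
Joining (Book ⋈ Member) and Author on year yields {(2003, Dee, 25, Gamma, 1), (2003, Dee, 25, Gamma, 2), (2003, Dee, 25, Gamma, 25), (2003, Dee, 25, Gamma, 38), (2003, Dee, 25, Gamma, 39), (2003, Dee, 29, Echo, 1), (2003, Dee, 29, Echo, 2), (2003, Dee, 29, Echo, 25), (2003, Dee, 29, Echo, 38), (2003, Dee, 29, Echo, 39), (2003, Dee, 3, Orion, 1), (2003, Dee, 3, Orion, 2), (2003, Dee, 3, Orion, 25), (2003, Dee, 3, Orion, 38), (2003, Dee, 3, Orion, 39), (2003, Gus, 25, Gamma, 1), (2003, Gus, 25, Gamma, 2), (2003, Gus, 25, Gamma, 25), (2003, Gus, 25, Gamma, 38), (2003, Gus, 25, Gamma, 39), (2003, Gus, 29, Echo, 1), (2003, Gus, 29, Echo, 2), (2003, Gus, 29, Echo, 25), (2003, Gus, 29, Echo, 38), (2003, Gus, 29, Echo, 39), (2003, Gus, 3, Orion, 1), (2003, Gus, 3, Orion, 2), (2003, Gus, 3, Orion, 25), (2003, Gus, 3, Orion, 38), (2003, Gus, 3, Orion, 39), (2003, Ned, 25, Gamma, 1), (2003, Ned, 25, Gamma, 2), (2003, Ned, 25, Gamma, 25), (2003, Ned, 25, Gamma, 38), (2003, Ned, 25, Gamma, 39), (2003, Ned, 29, Echo, 1), (2003, Ned, 29, Echo, 2), (2003, Ned, 29, Echo, 25), (2003, Ned, 29, Echo, 38), (2003, Ned, 29, Echo, 39), (2003, Ned, 3, Orion, 1), (2003, Ned, 3, Orion, 2), (2003, Ned, 3, Orion, 25), (2003, Ned, 3, Orion, 38), (2003, Ned, 3, Orion, 39)}.
π_{aname, aid, title} gives {(Dee, 25, Gamma), (Dee, 29, Echo), (Dee, 3, Orion), (Gus, 25, Gamma), (Gus, 29, Echo), (Gus, 3, Orion), (Ned, 25, Gamma), (Ned, 29, Echo), (Ned, 3, Orion)} (36 duplicate(s) eliminated).
Filtering on aid > 3 ∧ title ≠ Orion leaves {(Dee, 25, Gamma), (Dee, 29, Echo), (Gus, 25, Gamma), (Gus, 29, Echo), (Ned, 25, Gamma), (Ned, 29, Echo)}.
π_{aname, aid} gives {(Dee, 25), (Dee, 29), (Gus, 25), (Gus, 29), (Ned, 25), (Ned, 29)}.

{(Dee, 25), (Dee, 29), (Gus, 25), (Gus, 29), (Ned, 25), (Ned, 29)}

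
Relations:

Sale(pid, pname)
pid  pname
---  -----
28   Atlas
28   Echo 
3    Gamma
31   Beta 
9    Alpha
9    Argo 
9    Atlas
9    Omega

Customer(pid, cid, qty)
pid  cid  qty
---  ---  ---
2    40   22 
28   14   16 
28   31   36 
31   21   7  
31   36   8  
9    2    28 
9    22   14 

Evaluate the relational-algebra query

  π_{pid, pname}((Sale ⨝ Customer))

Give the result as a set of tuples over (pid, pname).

Joining Sale and Customer on pid yields {(28, Atlas, 14, 16), (28, Atlas, 31, 36), (28, Echo, 14, 16), (28, Echo, 31, 36), (31, Beta, 21, 7), (31, Beta, 36, 8), (9, Alpha, 2, 28), (9, Alpha, 22, 14), (9, Argo, 2, 28), (9, Argo, 22, 14), (9, Atlas, 2, 28), (9, Atlas, 22, 14), (9, Omega, 2, 28), (9, Omega, 22, 14)}.
π_{pid, pname} gives {(28, Atlas), (28, Echo), (31, Beta), (9, Alpha), (9, Argo), (9, Atlas), (9, Omega)} (7 duplicate(s) eliminated).

{(28, Atlas), (28, Echo), (31, Beta), (9, Alpha), (9, Argo), (9, Atlas), (9, Omega)}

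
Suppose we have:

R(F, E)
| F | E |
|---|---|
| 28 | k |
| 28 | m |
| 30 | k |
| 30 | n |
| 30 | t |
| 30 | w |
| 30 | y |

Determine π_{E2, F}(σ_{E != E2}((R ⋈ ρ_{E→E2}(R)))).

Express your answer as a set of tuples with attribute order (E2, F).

{(k, 28), (k, 30), (m, 28), (n, 30), (t, 30), (w, 30), (y, 30)}

ρ[E→E2]: schema becomes (F, E2); tuples unchanged.
Joining R and ρ_{E→E2}(R) on F yields {(28, k, k), (28, k, m), (28, m, k), (28, m, m), (30, k, k), (30, k, n), (30, k, t), (30, k, w), (30, k, y), (30, n, k), (30, n, n), (30, n, t), (30, n, w), (30, n, y), (30, t, k), (30, t, n), (30, t, t), (30, t, w), (30, t, y), (30, w, k), (30, w, n), (30, w, t), (30, w, w), (30, w, y), (30, y, k), (30, y, n), (30, y, t), (30, y, w), (30, y, y)}.
Selection E != E2: {(28, k, m), (28, m, k), (30, k, n), (30, k, t), (30, k, w), (30, k, y), (30, n, k), (30, n, t), (30, n, w), (30, n, y), (30, t, k), (30, t, n), (30, t, w), (30, t, y), (30, w, k), (30, w, n), (30, w, t), (30, w, y), (30, y, k), (30, y, n), (30, y, t), (30, y, w)}
π_{E2, F} gives {(k, 28), (k, 30), (m, 28), (n, 30), (t, 30), (w, 30), (y, 30)} (15 duplicate(s) eliminated).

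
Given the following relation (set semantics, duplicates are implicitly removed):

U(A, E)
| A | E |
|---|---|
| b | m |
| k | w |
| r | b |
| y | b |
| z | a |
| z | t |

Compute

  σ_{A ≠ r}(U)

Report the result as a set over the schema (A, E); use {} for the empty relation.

{(b, m), (k, w), (y, b), (z, a), (z, t)}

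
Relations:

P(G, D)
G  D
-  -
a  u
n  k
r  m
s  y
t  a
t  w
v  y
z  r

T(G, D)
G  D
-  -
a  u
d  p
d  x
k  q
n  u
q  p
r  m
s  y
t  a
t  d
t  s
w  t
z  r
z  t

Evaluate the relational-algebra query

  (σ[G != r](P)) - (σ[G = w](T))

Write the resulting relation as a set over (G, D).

{(a, u), (n, k), (s, y), (t, a), (t, w), (v, y), (z, r)}

σ[G != r]: keep tuples satisfying G != r → {(a, u), (n, k), (s, y), (t, a), (t, w), (v, y), (z, r)}
σ[G = w]: keep tuples satisfying G = w → {(w, t)}
Set difference of the two operands is {(a, u), (n, k), (s, y), (t, a), (t, w), (v, y), (z, r)}.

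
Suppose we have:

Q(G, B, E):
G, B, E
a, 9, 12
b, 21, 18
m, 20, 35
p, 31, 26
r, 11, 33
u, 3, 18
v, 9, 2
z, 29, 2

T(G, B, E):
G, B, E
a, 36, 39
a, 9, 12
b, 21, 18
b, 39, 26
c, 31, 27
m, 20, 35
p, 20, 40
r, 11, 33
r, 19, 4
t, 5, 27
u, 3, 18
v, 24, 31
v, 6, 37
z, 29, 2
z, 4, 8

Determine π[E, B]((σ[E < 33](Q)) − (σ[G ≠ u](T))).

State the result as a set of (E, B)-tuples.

{(18, 3), (2, 9), (26, 31)}

σ[E < 33]: keep tuples satisfying E < 33 → {(a, 9, 12), (b, 21, 18), (p, 31, 26), (u, 3, 18), (v, 9, 2), (z, 29, 2)}
σ[G ≠ u]: keep tuples satisfying G ≠ u → {(a, 36, 39), (a, 9, 12), (b, 21, 18), (b, 39, 26), (c, 31, 27), (m, 20, 35), (p, 20, 40), (r, 11, 33), (r, 19, 4), (t, 5, 27), (v, 24, 31), (v, 6, 37), (z, 29, 2), (z, 4, 8)}
Difference: {(a, 9, 12), (b, 21, 18), (p, 31, 26), (u, 3, 18), (v, 9, 2), (z, 29, 2)} with {(a, 36, 39), (a, 9, 12), (b, 21, 18), (b, 39, 26), (c, 31, 27), (m, 20, 35), (p, 20, 40), (r, 11, 33), (r, 19, 4), (t, 5, 27), (v, 24, 31), (v, 6, 37), (z, 29, 2), (z, 4, 8)} → {(p, 31, 26), (u, 3, 18), (v, 9, 2)}
Keep only column(s) E, B: {(18, 3), (2, 9), (26, 31)}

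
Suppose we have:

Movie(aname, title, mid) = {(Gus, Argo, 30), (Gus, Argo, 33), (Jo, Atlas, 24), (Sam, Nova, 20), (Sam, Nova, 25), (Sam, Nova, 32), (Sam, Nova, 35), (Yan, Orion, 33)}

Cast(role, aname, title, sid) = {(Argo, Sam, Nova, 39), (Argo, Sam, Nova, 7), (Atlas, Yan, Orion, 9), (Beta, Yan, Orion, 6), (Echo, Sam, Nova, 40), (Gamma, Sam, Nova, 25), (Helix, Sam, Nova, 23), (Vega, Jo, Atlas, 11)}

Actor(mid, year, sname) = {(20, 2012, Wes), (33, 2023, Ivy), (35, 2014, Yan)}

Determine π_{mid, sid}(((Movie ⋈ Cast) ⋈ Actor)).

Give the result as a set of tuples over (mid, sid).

Movie ⋈ Cast (natural join on aname, title): {(Jo, Atlas, 24, Vega, 11), (Sam, Nova, 20, Argo, 39), (Sam, Nova, 20, Argo, 7), (Sam, Nova, 20, Echo, 40), (Sam, Nova, 20, Gamma, 25), (Sam, Nova, 20, Helix, 23), (Sam, Nova, 25, Argo, 39), (Sam, Nova, 25, Argo, 7), (Sam, Nova, 25, Echo, 40), (Sam, Nova, 25, Gamma, 25), (Sam, Nova, 25, Helix, 23), (Sam, Nova, 32, Argo, 39), (Sam, Nova, 32, Argo, 7), (Sam, Nova, 32, Echo, 40), (Sam, Nova, 32, Gamma, 25), (Sam, Nova, 32, Helix, 23), (Sam, Nova, 35, Argo, 39), (Sam, Nova, 35, Argo, 7), (Sam, Nova, 35, Echo, 40), (Sam, Nova, 35, Gamma, 25), (Sam, Nova, 35, Helix, 23), (Yan, Orion, 33, Atlas, 9), (Yan, Orion, 33, Beta, 6)}
(Movie ⋈ Cast) ⋈ Actor (natural join on mid): {(Sam, Nova, 20, Argo, 39, 2012, Wes), (Sam, Nova, 20, Argo, 7, 2012, Wes), (Sam, Nova, 20, Echo, 40, 2012, Wes), (Sam, Nova, 20, Gamma, 25, 2012, Wes), (Sam, Nova, 20, Helix, 23, 2012, Wes), (Sam, Nova, 35, Argo, 39, 2014, Yan), (Sam, Nova, 35, Argo, 7, 2014, Yan), (Sam, Nova, 35, Echo, 40, 2014, Yan), (Sam, Nova, 35, Gamma, 25, 2014, Yan), (Sam, Nova, 35, Helix, 23, 2014, Yan), (Yan, Orion, 33, Atlas, 9, 2023, Ivy), (Yan, Orion, 33, Beta, 6, 2023, Ivy)}
π_{mid, sid} gives {(20, 23), (20, 25), (20, 39), (20, 40), (20, 7), (33, 6), (33, 9), (35, 23), (35, 25), (35, 39), (35, 40), (35, 7)}.

{(20, 23), (20, 25), (20, 39), (20, 40), (20, 7), (33, 6), (33, 9), (35, 23), (35, 25), (35, 39), (35, 40), (35, 7)}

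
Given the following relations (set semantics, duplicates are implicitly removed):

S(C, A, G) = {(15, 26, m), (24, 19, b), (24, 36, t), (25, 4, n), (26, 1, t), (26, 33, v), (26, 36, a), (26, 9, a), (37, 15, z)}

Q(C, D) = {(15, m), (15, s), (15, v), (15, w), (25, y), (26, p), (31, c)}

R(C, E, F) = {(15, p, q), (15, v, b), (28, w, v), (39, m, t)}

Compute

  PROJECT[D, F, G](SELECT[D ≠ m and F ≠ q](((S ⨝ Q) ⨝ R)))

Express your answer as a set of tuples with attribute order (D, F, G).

{(s, b, m), (v, b, m), (w, b, m)}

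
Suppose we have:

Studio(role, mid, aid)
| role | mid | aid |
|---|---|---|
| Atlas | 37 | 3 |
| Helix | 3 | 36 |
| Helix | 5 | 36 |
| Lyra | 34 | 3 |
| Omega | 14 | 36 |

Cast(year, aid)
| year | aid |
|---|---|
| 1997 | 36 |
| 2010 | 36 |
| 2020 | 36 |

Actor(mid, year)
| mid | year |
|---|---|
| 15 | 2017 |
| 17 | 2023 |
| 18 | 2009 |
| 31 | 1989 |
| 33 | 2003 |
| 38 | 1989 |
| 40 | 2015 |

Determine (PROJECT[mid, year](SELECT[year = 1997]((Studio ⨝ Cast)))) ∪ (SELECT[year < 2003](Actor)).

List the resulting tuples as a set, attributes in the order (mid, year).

{(14, 1997), (3, 1997), (31, 1989), (38, 1989), (5, 1997)}

Joining Studio and Cast on aid yields {(Helix, 3, 36, 1997), (Helix, 3, 36, 2010), (Helix, 3, 36, 2020), (Helix, 5, 36, 1997), (Helix, 5, 36, 2010), (Helix, 5, 36, 2020), (Omega, 14, 36, 1997), (Omega, 14, 36, 2010), (Omega, 14, 36, 2020)}.
Filtering on year = 1997 leaves {(Helix, 3, 36, 1997), (Helix, 5, 36, 1997), (Omega, 14, 36, 1997)}.
π[mid, year]: project onto (mid, year) → {(14, 1997), (3, 1997), (5, 1997)}
Filtering on year < 2003 leaves {(31, 1989), (38, 1989)}.
Taking the union: {(14, 1997), (3, 1997), (31, 1989), (38, 1989), (5, 1997)}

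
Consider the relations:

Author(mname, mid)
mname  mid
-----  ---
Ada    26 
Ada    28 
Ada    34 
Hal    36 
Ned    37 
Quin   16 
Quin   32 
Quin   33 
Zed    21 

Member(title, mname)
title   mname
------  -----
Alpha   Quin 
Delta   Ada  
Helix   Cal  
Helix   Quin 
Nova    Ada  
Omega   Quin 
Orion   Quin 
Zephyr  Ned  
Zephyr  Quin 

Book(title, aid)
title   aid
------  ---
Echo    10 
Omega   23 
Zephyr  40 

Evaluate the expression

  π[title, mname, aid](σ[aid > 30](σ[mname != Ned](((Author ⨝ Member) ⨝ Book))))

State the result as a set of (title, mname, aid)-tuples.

{(Zephyr, Quin, 40)}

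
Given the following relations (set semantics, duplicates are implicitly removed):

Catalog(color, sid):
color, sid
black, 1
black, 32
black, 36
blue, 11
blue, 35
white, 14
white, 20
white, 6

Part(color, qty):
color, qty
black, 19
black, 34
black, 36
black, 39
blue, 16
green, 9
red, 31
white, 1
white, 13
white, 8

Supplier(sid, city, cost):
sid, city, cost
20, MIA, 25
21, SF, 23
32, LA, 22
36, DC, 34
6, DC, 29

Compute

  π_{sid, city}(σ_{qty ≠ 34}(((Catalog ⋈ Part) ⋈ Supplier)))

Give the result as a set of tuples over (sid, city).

{(20, MIA), (32, LA), (36, DC), (6, DC)}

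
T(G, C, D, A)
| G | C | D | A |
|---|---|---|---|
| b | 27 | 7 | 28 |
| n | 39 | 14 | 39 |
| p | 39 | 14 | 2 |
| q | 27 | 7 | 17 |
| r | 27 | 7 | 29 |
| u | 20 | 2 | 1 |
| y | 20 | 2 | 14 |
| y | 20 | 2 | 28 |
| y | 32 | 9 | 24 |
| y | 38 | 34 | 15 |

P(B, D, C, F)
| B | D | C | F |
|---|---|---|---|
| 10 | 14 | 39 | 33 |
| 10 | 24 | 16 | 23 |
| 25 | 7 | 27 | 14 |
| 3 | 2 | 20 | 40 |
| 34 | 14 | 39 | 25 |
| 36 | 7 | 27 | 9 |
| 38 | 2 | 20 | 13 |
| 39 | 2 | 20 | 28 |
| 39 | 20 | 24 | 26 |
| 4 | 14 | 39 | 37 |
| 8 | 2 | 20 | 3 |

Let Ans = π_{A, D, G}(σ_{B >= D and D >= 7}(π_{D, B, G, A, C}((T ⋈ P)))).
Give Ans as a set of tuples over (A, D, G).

Joining T and P on C, D yields {(b, 27, 7, 28, 25, 14), (b, 27, 7, 28, 36, 9), (n, 39, 14, 39, 10, 33), (n, 39, 14, 39, 34, 25), (n, 39, 14, 39, 4, 37), (p, 39, 14, 2, 10, 33), (p, 39, 14, 2, 34, 25), (p, 39, 14, 2, 4, 37), (q, 27, 7, 17, 25, 14), (q, 27, 7, 17, 36, 9), (r, 27, 7, 29, 25, 14), (r, 27, 7, 29, 36, 9), (u, 20, 2, 1, 3, 40), (u, 20, 2, 1, 38, 13), (u, 20, 2, 1, 39, 28), (u, 20, 2, 1, 8, 3), (y, 20, 2, 14, 3, 40), (y, 20, 2, 14, 38, 13), (y, 20, 2, 14, 39, 28), (y, 20, 2, 14, 8, 3), (y, 20, 2, 28, 3, 40), (y, 20, 2, 28, 38, 13), (y, 20, 2, 28, 39, 28), (y, 20, 2, 28, 8, 3)}.
Projecting to D, B, G, A, C: {(14, 10, n, 39, 39), (14, 10, p, 2, 39), (14, 34, n, 39, 39), (14, 34, p, 2, 39), (14, 4, n, 39, 39), (14, 4, p, 2, 39), (2, 3, u, 1, 20), (2, 3, y, 14, 20), (2, 3, y, 28, 20), (2, 38, u, 1, 20), (2, 38, y, 14, 20), (2, 38, y, 28, 20), (2, 39, u, 1, 20), (2, 39, y, 14, 20), (2, 39, y, 28, 20), (2, 8, u, 1, 20), (2, 8, y, 14, 20), (2, 8, y, 28, 20), (7, 25, b, 28, 27), (7, 25, q, 17, 27), (7, 25, r, 29, 27), (7, 36, b, 28, 27), (7, 36, q, 17, 27), (7, 36, r, 29, 27)}
Selection B >= D and D >= 7: {(14, 34, n, 39, 39), (14, 34, p, 2, 39), (7, 25, b, 28, 27), (7, 25, q, 17, 27), (7, 25, r, 29, 27), (7, 36, b, 28, 27), (7, 36, q, 17, 27), (7, 36, r, 29, 27)}
Projecting to A, D, G (3 duplicate(s) eliminated): {(17, 7, q), (2, 14, p), (28, 7, b), (29, 7, r), (39, 14, n)}

{(17, 7, q), (2, 14, p), (28, 7, b), (29, 7, r), (39, 14, n)}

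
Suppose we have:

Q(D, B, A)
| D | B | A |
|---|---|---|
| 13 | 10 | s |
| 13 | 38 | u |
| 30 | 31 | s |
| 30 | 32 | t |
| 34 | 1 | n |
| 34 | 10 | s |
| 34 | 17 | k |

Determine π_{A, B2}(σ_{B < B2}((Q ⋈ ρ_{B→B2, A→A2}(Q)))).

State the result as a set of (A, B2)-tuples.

{(n, 10), (n, 17), (s, 17), (s, 32), (s, 38)}

ρ[B→B2, A→A2]: schema becomes (D, B2, A2); tuples unchanged.
Natural join on D: {(13, 10, s, 10, s), (13, 10, s, 38, u), (13, 38, u, 10, s), (13, 38, u, 38, u), (30, 31, s, 31, s), (30, 31, s, 32, t), (30, 32, t, 31, s), (30, 32, t, 32, t), (34, 1, n, 1, n), (34, 1, n, 10, s), (34, 1, n, 17, k), (34, 10, s, 1, n), (34, 10, s, 10, s), (34, 10, s, 17, k), (34, 17, k, 1, n), (34, 17, k, 10, s), (34, 17, k, 17, k)}
Filtering on B < B2 leaves {(13, 10, s, 38, u), (30, 31, s, 32, t), (34, 1, n, 10, s), (34, 1, n, 17, k), (34, 10, s, 17, k)}.
Projecting to A, B2: {(n, 10), (n, 17), (s, 17), (s, 32), (s, 38)}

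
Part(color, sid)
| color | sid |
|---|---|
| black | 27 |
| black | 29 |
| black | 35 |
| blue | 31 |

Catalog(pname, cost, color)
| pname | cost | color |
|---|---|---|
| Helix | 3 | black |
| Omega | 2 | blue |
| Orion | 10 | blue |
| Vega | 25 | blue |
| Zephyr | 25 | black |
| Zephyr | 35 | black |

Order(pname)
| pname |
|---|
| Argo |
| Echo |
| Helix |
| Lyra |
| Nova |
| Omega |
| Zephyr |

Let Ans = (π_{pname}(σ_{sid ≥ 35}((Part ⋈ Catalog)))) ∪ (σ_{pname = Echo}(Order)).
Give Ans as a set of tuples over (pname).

{Echo, Helix, Zephyr}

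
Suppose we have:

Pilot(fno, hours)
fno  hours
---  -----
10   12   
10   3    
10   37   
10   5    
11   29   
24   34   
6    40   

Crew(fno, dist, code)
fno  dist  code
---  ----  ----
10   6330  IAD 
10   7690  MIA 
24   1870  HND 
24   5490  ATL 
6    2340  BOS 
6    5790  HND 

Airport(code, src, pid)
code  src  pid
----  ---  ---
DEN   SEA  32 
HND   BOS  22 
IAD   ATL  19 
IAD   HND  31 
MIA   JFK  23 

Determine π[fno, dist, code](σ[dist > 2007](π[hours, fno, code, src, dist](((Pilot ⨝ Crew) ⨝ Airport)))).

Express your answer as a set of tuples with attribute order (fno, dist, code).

{(10, 6330, IAD), (10, 7690, MIA), (6, 5790, HND)}

Pilot ⋈ Crew (natural join on fno): {(10, 12, 6330, IAD), (10, 12, 7690, MIA), (10, 3, 6330, IAD), (10, 3, 7690, MIA), (10, 37, 6330, IAD), (10, 37, 7690, MIA), (10, 5, 6330, IAD), (10, 5, 7690, MIA), (24, 34, 1870, HND), (24, 34, 5490, ATL), (6, 40, 2340, BOS), (6, 40, 5790, HND)}
(Pilot ⨝ Crew) ⋈ Airport (natural join on code): {(10, 12, 6330, IAD, ATL, 19), (10, 12, 6330, IAD, HND, 31), (10, 12, 7690, MIA, JFK, 23), (10, 3, 6330, IAD, ATL, 19), (10, 3, 6330, IAD, HND, 31), (10, 3, 7690, MIA, JFK, 23), (10, 37, 6330, IAD, ATL, 19), (10, 37, 6330, IAD, HND, 31), (10, 37, 7690, MIA, JFK, 23), (10, 5, 6330, IAD, ATL, 19), (10, 5, 6330, IAD, HND, 31), (10, 5, 7690, MIA, JFK, 23), (24, 34, 1870, HND, BOS, 22), (6, 40, 5790, HND, BOS, 22)}
Keep only column(s) hours, fno, code, src, dist: {(12, 10, IAD, ATL, 6330), (12, 10, IAD, HND, 6330), (12, 10, MIA, JFK, 7690), (3, 10, IAD, ATL, 6330), (3, 10, IAD, HND, 6330), (3, 10, MIA, JFK, 7690), (34, 24, HND, BOS, 1870), (37, 10, IAD, ATL, 6330), (37, 10, IAD, HND, 6330), (37, 10, MIA, JFK, 7690), (40, 6, HND, BOS, 5790), (5, 10, IAD, ATL, 6330), (5, 10, IAD, HND, 6330), (5, 10, MIA, JFK, 7690)}
Selection dist > 2007: {(12, 10, IAD, ATL, 6330), (12, 10, IAD, HND, 6330), (12, 10, MIA, JFK, 7690), (3, 10, IAD, ATL, 6330), (3, 10, IAD, HND, 6330), (3, 10, MIA, JFK, 7690), (37, 10, IAD, ATL, 6330), (37, 10, IAD, HND, 6330), (37, 10, MIA, JFK, 7690), (40, 6, HND, BOS, 5790), (5, 10, IAD, ATL, 6330), (5, 10, IAD, HND, 6330), (5, 10, MIA, JFK, 7690)}
Keep only column(s) fno, dist, code (10 duplicate(s) eliminated): {(10, 6330, IAD), (10, 7690, MIA), (6, 5790, HND)}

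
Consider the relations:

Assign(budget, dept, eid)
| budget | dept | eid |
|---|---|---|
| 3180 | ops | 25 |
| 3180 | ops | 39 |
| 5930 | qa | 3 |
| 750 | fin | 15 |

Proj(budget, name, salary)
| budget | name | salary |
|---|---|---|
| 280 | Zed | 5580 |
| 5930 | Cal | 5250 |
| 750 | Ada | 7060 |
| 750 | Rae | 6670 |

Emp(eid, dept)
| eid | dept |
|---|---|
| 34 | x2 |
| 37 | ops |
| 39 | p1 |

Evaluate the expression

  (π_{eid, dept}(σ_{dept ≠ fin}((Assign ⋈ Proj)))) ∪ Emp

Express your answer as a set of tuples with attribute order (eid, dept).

Natural join on budget: {(5930, qa, 3, Cal, 5250), (750, fin, 15, Ada, 7060), (750, fin, 15, Rae, 6670)}
Selection dept ≠ fin: {(5930, qa, 3, Cal, 5250)}
π_{eid, dept} gives {(3, qa)}.
Taking the union: {(3, qa), (34, x2), (37, ops), (39, p1)}

{(3, qa), (34, x2), (37, ops), (39, p1)}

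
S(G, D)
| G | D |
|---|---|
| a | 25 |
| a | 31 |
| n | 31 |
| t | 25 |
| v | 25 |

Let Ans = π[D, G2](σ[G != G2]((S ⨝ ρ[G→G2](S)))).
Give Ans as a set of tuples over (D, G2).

{(25, a), (25, t), (25, v), (31, a), (31, n)}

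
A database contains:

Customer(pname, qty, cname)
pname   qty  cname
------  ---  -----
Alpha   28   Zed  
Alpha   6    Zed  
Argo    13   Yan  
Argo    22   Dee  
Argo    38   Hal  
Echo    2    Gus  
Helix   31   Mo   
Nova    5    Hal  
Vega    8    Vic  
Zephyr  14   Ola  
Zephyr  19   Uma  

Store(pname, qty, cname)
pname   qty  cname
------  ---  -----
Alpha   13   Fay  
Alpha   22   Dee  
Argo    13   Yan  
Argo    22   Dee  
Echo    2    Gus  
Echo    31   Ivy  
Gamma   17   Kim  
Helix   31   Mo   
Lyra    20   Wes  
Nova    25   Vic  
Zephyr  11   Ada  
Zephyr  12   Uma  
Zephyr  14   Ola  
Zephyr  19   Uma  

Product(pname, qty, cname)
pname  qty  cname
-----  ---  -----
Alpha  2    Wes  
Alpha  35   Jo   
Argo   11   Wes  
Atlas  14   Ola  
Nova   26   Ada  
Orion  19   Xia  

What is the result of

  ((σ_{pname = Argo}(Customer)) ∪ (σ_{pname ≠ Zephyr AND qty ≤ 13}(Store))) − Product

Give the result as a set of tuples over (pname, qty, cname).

{(Alpha, 13, Fay), (Argo, 13, Yan), (Argo, 22, Dee), (Argo, 38, Hal), (Echo, 2, Gus)}

Apply σ_{pname = Argo}; surviving tuples: {(Argo, 13, Yan), (Argo, 22, Dee), (Argo, 38, Hal)}
Apply σ_{pname ≠ Zephyr AND qty ≤ 13}; surviving tuples: {(Alpha, 13, Fay), (Argo, 13, Yan), (Echo, 2, Gus)}
Taking the union: {(Alpha, 13, Fay), (Argo, 13, Yan), (Argo, 22, Dee), (Argo, 38, Hal), (Echo, 2, Gus)}
Taking the difference: {(Alpha, 13, Fay), (Argo, 13, Yan), (Argo, 22, Dee), (Argo, 38, Hal), (Echo, 2, Gus)}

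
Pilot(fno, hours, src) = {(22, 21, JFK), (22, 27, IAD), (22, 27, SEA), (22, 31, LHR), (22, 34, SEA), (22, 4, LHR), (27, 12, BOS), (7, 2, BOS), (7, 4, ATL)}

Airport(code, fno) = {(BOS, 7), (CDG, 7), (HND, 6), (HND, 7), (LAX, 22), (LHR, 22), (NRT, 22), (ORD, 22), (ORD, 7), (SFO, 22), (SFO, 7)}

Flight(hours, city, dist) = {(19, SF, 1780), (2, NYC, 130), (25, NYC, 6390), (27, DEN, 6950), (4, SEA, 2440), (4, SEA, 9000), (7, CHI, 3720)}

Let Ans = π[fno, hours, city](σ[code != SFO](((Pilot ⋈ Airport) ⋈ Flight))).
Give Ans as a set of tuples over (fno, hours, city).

Natural join on fno: {(22, 21, JFK, LAX), (22, 21, JFK, LHR), (22, 21, JFK, NRT), (22, 21, JFK, ORD), (22, 21, JFK, SFO), (22, 27, IAD, LAX), (22, 27, IAD, LHR), (22, 27, IAD, NRT), (22, 27, IAD, ORD), (22, 27, IAD, SFO), (22, 27, SEA, LAX), (22, 27, SEA, LHR), (22, 27, SEA, NRT), (22, 27, SEA, ORD), (22, 27, SEA, SFO), (22, 31, LHR, LAX), (22, 31, LHR, LHR), (22, 31, LHR, NRT), (22, 31, LHR, ORD), (22, 31, LHR, SFO), (22, 34, SEA, LAX), (22, 34, SEA, LHR), (22, 34, SEA, NRT), (22, 34, SEA, ORD), (22, 34, SEA, SFO), (22, 4, LHR, LAX), (22, 4, LHR, LHR), (22, 4, LHR, NRT), (22, 4, LHR, ORD), (22, 4, LHR, SFO), (7, 2, BOS, BOS), (7, 2, BOS, CDG), (7, 2, BOS, HND), (7, 2, BOS, ORD), (7, 2, BOS, SFO), (7, 4, ATL, BOS), (7, 4, ATL, CDG), (7, 4, ATL, HND), (7, 4, ATL, ORD), (7, 4, ATL, SFO)}
Natural join on hours: {(22, 27, IAD, LAX, DEN, 6950), (22, 27, IAD, LHR, DEN, 6950), (22, 27, IAD, NRT, DEN, 6950), (22, 27, IAD, ORD, DEN, 6950), (22, 27, IAD, SFO, DEN, 6950), (22, 27, SEA, LAX, DEN, 6950), (22, 27, SEA, LHR, DEN, 6950), (22, 27, SEA, NRT, DEN, 6950), (22, 27, SEA, ORD, DEN, 6950), (22, 27, SEA, SFO, DEN, 6950), (22, 4, LHR, LAX, SEA, 2440), (22, 4, LHR, LAX, SEA, 9000), (22, 4, LHR, LHR, SEA, 2440), (22, 4, LHR, LHR, SEA, 9000), (22, 4, LHR, NRT, SEA, 2440), (22, 4, LHR, NRT, SEA, 9000), (22, 4, LHR, ORD, SEA, 2440), (22, 4, LHR, ORD, SEA, 9000), (22, 4, LHR, SFO, SEA, 2440), (22, 4, LHR, SFO, SEA, 9000), (7, 2, BOS, BOS, NYC, 130), (7, 2, BOS, CDG, NYC, 130), (7, 2, BOS, HND, NYC, 130), (7, 2, BOS, ORD, NYC, 130), (7, 2, BOS, SFO, NYC, 130), (7, 4, ATL, BOS, SEA, 2440), (7, 4, ATL, BOS, SEA, 9000), (7, 4, ATL, CDG, SEA, 2440), (7, 4, ATL, CDG, SEA, 9000), (7, 4, ATL, HND, SEA, 2440), (7, 4, ATL, HND, SEA, 9000), (7, 4, ATL, ORD, SEA, 2440), (7, 4, ATL, ORD, SEA, 9000), (7, 4, ATL, SFO, SEA, 2440), (7, 4, ATL, SFO, SEA, 9000)}
Selection code != SFO: {(22, 27, IAD, LAX, DEN, 6950), (22, 27, IAD, LHR, DEN, 6950), (22, 27, IAD, NRT, DEN, 6950), (22, 27, IAD, ORD, DEN, 6950), (22, 27, SEA, LAX, DEN, 6950), (22, 27, SEA, LHR, DEN, 6950), (22, 27, SEA, NRT, DEN, 6950), (22, 27, SEA, ORD, DEN, 6950), (22, 4, LHR, LAX, SEA, 2440), (22, 4, LHR, LAX, SEA, 9000), (22, 4, LHR, LHR, SEA, 2440), (22, 4, LHR, LHR, SEA, 9000), (22, 4, LHR, NRT, SEA, 2440), (22, 4, LHR, NRT, SEA, 9000), (22, 4, LHR, ORD, SEA, 2440), (22, 4, LHR, ORD, SEA, 9000), (7, 2, BOS, BOS, NYC, 130), (7, 2, BOS, CDG, NYC, 130), (7, 2, BOS, HND, NYC, 130), (7, 2, BOS, ORD, NYC, 130), (7, 4, ATL, BOS, SEA, 2440), (7, 4, ATL, BOS, SEA, 9000), (7, 4, ATL, CDG, SEA, 2440), (7, 4, ATL, CDG, SEA, 9000), (7, 4, ATL, HND, SEA, 2440), (7, 4, ATL, HND, SEA, 9000), (7, 4, ATL, ORD, SEA, 2440), (7, 4, ATL, ORD, SEA, 9000)}
Keep only column(s) fno, hours, city (24 duplicate(s) eliminated): {(22, 27, DEN), (22, 4, SEA), (7, 2, NYC), (7, 4, SEA)}

{(22, 27, DEN), (22, 4, SEA), (7, 2, NYC), (7, 4, SEA)}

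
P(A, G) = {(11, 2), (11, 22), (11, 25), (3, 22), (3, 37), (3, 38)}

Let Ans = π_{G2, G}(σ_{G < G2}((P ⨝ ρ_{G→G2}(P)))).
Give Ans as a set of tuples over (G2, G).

ρ[G→G2]: schema becomes (A, G2); tuples unchanged.
P ⋈ ρ_{G→G2}(P) (natural join on A): {(11, 2, 2), (11, 2, 22), (11, 2, 25), (11, 22, 2), (11, 22, 22), (11, 22, 25), (11, 25, 2), (11, 25, 22), (11, 25, 25), (3, 22, 22), (3, 22, 37), (3, 22, 38), (3, 37, 22), (3, 37, 37), (3, 37, 38), (3, 38, 22), (3, 38, 37), (3, 38, 38)}
σ[G < G2]: keep tuples satisfying G < G2 → {(11, 2, 22), (11, 2, 25), (11, 22, 25), (3, 22, 37), (3, 22, 38), (3, 37, 38)}
π_{G2, G} gives {(22, 2), (25, 2), (25, 22), (37, 22), (38, 22), (38, 37)}.

{(22, 2), (25, 2), (25, 22), (37, 22), (38, 22), (38, 37)}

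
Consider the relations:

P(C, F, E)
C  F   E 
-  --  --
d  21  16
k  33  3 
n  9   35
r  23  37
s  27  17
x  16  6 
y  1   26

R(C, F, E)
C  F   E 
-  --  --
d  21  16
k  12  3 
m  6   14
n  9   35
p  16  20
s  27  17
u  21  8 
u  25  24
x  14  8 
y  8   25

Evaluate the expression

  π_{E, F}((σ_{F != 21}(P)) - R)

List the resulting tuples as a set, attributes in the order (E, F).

{(26, 1), (3, 33), (37, 23), (6, 16)}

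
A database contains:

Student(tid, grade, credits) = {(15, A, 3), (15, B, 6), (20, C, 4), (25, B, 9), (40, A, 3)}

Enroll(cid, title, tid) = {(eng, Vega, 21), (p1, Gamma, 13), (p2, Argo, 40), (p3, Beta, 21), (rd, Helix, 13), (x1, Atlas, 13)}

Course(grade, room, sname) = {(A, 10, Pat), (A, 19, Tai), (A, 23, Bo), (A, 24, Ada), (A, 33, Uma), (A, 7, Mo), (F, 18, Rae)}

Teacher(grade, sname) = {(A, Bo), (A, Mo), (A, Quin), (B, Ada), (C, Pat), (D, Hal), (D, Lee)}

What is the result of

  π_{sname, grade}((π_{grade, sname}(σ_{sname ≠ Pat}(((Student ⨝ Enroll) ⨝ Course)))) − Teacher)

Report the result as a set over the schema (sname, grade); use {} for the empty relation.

{(Ada, A), (Tai, A), (Uma, A)}

Natural join on tid: {(40, A, 3, p2, Argo)}
Natural join on grade: {(40, A, 3, p2, Argo, 10, Pat), (40, A, 3, p2, Argo, 19, Tai), (40, A, 3, p2, Argo, 23, Bo), (40, A, 3, p2, Argo, 24, Ada), (40, A, 3, p2, Argo, 33, Uma), (40, A, 3, p2, Argo, 7, Mo)}
Apply σ_{sname ≠ Pat}; surviving tuples: {(40, A, 3, p2, Argo, 19, Tai), (40, A, 3, p2, Argo, 23, Bo), (40, A, 3, p2, Argo, 24, Ada), (40, A, 3, p2, Argo, 33, Uma), (40, A, 3, p2, Argo, 7, Mo)}
Keep only column(s) grade, sname: {(A, Ada), (A, Bo), (A, Mo), (A, Tai), (A, Uma)}
Taking the difference: {(A, Ada), (A, Tai), (A, Uma)}
Keep only column(s) sname, grade: {(Ada, A), (Tai, A), (Uma, A)}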